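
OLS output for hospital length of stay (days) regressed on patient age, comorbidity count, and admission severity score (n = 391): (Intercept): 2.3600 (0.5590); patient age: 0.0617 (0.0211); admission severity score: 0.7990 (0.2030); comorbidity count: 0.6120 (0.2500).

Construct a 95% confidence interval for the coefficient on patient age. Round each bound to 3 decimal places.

Read off: b = 0.0617, SE = 0.0211 for patient age.
df = n − k − 1 = 391 − 3 − 1 = 387.
t* = t_{0.025, 387} = 1.966113.
Margin = t* × SE = 1.966113 × 0.0211 = 0.04148.
CI: 0.0617 ± 0.04148 → (0.020, 0.103).

(0.020, 0.103)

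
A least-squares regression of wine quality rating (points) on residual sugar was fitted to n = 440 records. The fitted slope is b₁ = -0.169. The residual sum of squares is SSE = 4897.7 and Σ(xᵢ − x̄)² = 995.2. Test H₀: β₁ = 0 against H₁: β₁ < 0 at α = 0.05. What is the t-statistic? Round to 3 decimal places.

MSE = SSE/(n − 2) = 4897.7/438 = 11.182.
SE(b₁) = √(MSE/Sₓₓ) = √(11.182/995.2) = 0.106.
t = -0.169 / 0.106 = -1.594.
df = n − 2 = 438.
One-sided p ≈ 0.0558, which is ≥ 0.05, so fail to reject H₀.
The data do not give significant evidence that the true slope on residual sugar is negative.

t = -1.594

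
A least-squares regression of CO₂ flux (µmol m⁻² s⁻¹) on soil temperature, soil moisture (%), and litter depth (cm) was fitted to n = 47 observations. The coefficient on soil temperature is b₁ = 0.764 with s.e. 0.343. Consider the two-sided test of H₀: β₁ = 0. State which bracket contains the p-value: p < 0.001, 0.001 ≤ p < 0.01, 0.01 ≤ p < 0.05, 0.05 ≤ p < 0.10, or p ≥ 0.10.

t = 0.764 / 0.343 = 2.227.
df = n − k − 1 = 47 − 3 − 1 = 43.
Two-sided p = 2·P(T_{43} > |t|) ≈ 0.0312.
So 0.01 ≤ p < 0.05.

0.01 ≤ p < 0.05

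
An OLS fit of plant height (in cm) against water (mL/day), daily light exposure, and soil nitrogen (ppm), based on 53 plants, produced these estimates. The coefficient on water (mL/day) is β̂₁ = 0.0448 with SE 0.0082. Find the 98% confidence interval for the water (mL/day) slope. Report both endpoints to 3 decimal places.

(0.025, 0.065)

df = n − k − 1 = 53 − 3 − 1 = 49.
t* = t_{0.01, 49} = 2.404892.
Margin = t* × SE = 2.404892 × 0.0082 = 0.01972.
CI: 0.0448 ± 0.01972 → (0.025, 0.065).
With 98% confidence, each one-unit increase in water (mL/day) is associated with a change of between 0.025 and 0.065 cm in plant height, holding the other predictors fixed.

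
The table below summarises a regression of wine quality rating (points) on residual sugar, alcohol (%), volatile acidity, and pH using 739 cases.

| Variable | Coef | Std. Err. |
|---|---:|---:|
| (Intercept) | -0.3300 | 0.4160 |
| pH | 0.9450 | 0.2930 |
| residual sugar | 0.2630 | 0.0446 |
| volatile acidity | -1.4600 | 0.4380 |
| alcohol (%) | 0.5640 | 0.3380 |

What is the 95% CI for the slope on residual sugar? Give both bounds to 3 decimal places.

(0.175, 0.351)

Read off: b = 0.2630, SE = 0.0446 for residual sugar.
df = n − k − 1 = 739 − 4 − 1 = 734.
t* = t_{0.025, 734} = 1.963201.
Margin = t* × SE = 1.963201 × 0.0446 = 0.08756.
CI: 0.2630 ± 0.08756 → (0.175, 0.351).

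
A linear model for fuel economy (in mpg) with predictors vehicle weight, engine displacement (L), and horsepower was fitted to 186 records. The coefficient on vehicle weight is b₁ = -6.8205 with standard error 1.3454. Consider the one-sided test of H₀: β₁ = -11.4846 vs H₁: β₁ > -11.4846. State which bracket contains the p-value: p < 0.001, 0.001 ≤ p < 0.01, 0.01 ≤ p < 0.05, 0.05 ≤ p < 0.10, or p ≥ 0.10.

p < 0.001

t = (-6.8205 − (-11.4846)) / 1.3454 = 3.467.
df = n − k − 1 = 186 − 3 − 1 = 182.
One-sided p = P(T_{182} > t) ≈ 0.0003.
So p < 0.001.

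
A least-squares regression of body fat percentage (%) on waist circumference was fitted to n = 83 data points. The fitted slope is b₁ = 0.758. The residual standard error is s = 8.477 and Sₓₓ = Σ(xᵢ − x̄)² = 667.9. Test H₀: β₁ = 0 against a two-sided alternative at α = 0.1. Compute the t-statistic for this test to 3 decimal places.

SE(b₁) = s/√Sₓₓ = 8.477/√667.9 = 0.32801.
t = 0.758 / 0.32801 = 2.311.
df = n − 2 = 81.
Two-sided p ≈ 0.0234, which is < 0.1, so reject H₀.
There is evidence that waist circumference is associated with body fat percentage.

t = 2.311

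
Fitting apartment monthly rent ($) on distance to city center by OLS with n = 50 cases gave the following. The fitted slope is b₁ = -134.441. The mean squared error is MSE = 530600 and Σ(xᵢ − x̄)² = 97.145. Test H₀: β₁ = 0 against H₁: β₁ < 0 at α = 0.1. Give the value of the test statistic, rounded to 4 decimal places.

SE(b₁) = √(MSE/Sₓₓ) = √(530600/97.145) = 73.9049.
t = -134.441 / 73.9049 = -1.8191.
df = n − 2 = 48.
One-sided p ≈ 0.0376, which is < 0.1, so reject H₀.
There is evidence that the true slope on distance to city center is negative.

t = -1.8191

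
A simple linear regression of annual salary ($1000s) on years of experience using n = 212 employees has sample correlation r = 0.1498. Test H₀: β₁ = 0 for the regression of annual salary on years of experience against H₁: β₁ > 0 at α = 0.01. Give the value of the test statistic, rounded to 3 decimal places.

t = r·√(n − 2)/√(1 − r²) = 0.1498·√210/√0.97756 = 2.196.
df = n − 2 = 210.
One-sided p ≈ 0.0146, which is ≥ 0.01, so fail to reject H₀.
The data do not give significant evidence of a linear association between years of experience and annual salary.

t = 2.196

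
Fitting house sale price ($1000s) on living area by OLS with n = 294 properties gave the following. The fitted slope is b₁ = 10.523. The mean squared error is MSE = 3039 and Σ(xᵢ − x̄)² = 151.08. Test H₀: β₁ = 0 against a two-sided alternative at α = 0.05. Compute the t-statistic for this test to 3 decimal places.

SE(b₁) = √(MSE/Sₓₓ) = √(3039/151.08) = 4.48499.
t = 10.523 / 4.48499 = 2.346.
df = n − 2 = 292.
Two-sided p ≈ 0.0196, which is < 0.05, so reject H₀.
There is evidence that living area is associated with house sale price.

t = 2.346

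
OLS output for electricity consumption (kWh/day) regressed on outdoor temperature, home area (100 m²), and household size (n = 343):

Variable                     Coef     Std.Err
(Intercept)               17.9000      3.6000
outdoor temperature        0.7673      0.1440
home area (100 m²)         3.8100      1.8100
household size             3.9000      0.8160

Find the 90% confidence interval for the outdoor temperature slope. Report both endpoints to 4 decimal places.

(0.5298, 1.0048)

Read off: b = 0.7673, SE = 0.1440 for outdoor temperature.
df = n − k − 1 = 343 − 3 − 1 = 339.
t* = t_{0.05, 339} = 1.649361.
Margin = t* × SE = 1.649361 × 0.1440 = 0.237508.
CI: 0.7673 ± 0.237508 → (0.5298, 1.0048).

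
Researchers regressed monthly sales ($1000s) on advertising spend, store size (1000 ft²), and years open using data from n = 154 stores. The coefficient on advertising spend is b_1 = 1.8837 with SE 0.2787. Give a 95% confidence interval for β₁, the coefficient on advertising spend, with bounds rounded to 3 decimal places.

df = n − k − 1 = 154 − 3 − 1 = 150.
t* = t_{0.025, 150} = 1.975905.
Margin = t* × SE = 1.975905 × 0.2787 = 0.55068.
CI: 1.8837 ± 0.55068 → (1.333, 2.434).
With 95% confidence, each one-unit increase in advertising spend is associated with a change of between 1.333 and 2.434 $1000s in monthly sales, holding the other predictors fixed.

(1.333, 2.434)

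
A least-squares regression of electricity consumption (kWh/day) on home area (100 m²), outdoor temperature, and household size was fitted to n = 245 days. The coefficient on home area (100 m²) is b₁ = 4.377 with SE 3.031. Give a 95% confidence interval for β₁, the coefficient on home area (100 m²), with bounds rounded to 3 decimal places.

(-1.594, 10.348)

df = n − k − 1 = 245 − 3 − 1 = 241.
t* = t_{0.025, 241} = 1.969856.
Margin = t* × SE = 1.969856 × 3.031 = 5.97063.
CI: 4.377 ± 5.97063 → (-1.594, 10.348).
With 95% confidence, each one-unit increase in home area (100 m²) is associated with a change of between -1.594 and 10.348 kWh/day in electricity consumption, holding the other predictors fixed.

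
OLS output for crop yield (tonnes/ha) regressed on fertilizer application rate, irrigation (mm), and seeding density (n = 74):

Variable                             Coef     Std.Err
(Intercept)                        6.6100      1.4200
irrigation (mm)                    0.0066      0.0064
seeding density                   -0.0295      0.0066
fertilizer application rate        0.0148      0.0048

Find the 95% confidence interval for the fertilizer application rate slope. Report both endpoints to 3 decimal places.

Read off: b = 0.0148, SE = 0.0048 for fertilizer application rate.
df = n − k − 1 = 74 − 3 − 1 = 70.
t* = t_{0.025, 70} = 1.994437.
Margin = t* × SE = 1.994437 × 0.0048 = 0.00957.
CI: 0.0148 ± 0.00957 → (0.005, 0.024).

(0.005, 0.024)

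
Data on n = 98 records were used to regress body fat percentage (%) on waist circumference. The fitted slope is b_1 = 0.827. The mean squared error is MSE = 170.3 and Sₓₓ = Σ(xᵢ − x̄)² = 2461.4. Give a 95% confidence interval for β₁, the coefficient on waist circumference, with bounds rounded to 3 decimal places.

(0.305, 1.349)

SE(b_1) = √(MSE/Sₓₓ) = √(170.3/2461.4) = 0.263037.
df = n − 2 = 96.
t* = t_{0.025, 96} = 1.984984.
Margin = t* × SE = 1.984984 × 0.263037 = 0.52212.
CI: 0.827 ± 0.52212 → (0.305, 1.349).
With 95% confidence, each one-unit increase in waist circumference is associated with a change of between 0.305 and 1.349 % in body fat percentage.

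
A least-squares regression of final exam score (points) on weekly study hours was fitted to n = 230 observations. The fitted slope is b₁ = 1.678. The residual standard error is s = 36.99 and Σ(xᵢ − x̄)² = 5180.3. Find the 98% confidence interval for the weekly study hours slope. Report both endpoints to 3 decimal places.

(0.474, 2.882)

SE(b₁) = s/√Sₓₓ = 36.99/√5180.3 = 0.513933.
df = n − 2 = 228.
t* = t_{0.01, 228} = 2.342814.
Margin = t* × SE = 2.342814 × 0.513933 = 1.20405.
CI: 1.678 ± 1.20405 → (0.474, 2.882).
With 98% confidence, each one-unit increase in weekly study hours is associated with a change of between 0.474 and 2.882 points in final exam score.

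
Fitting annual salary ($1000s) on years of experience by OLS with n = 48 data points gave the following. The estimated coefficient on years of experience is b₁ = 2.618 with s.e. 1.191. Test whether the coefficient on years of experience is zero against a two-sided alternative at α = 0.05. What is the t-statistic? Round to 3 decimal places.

t = 2.198

H₀: β₁ = 0 vs H₁: β₁ ≠ 0.
t = (b₁ − β₁⁰)/SE = 2.618 / 1.191 = 2.198.
df = n − 2 = 48 − 2 = 46.
Two-sided p ≈ 0.0330, which is < 0.05, so reject H₀.
There is evidence that years of experience is associated with annual salary.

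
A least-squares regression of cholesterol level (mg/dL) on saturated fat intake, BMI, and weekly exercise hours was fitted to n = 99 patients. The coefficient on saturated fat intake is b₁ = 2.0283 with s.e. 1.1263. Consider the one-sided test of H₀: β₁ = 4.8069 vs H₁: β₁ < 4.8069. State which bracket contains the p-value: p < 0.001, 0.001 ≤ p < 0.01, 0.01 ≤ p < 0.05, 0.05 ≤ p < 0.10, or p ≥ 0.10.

t = (2.0283 − 4.8069) / 1.1263 = -2.467.
df = n − k − 1 = 99 − 3 − 1 = 95.
One-sided p = P(T_{95} < t) ≈ 0.0077.
So 0.001 ≤ p < 0.01.

0.001 ≤ p < 0.01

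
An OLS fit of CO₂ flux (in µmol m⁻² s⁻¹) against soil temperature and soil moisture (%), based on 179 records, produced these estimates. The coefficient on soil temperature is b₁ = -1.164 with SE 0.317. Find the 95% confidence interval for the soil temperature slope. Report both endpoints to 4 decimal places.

df = n − k − 1 = 179 − 2 − 1 = 176.
t* = t_{0.025, 176} = 1.973534.
Margin = t* × SE = 1.973534 × 0.317 = 0.625610.
CI: -1.164 ± 0.625610 → (-1.7896, -0.5384).
With 95% confidence, each one-unit increase in soil temperature is associated with a change of between -1.7896 and -0.5384 µmol m⁻² s⁻¹ in CO₂ flux, holding the other predictors fixed.

(-1.7896, -0.5384)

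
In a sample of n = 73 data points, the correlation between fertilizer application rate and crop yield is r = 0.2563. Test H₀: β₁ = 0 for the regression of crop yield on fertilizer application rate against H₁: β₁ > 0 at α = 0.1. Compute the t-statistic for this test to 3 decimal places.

t = 2.234

t = r·√(n − 2)/√(1 − r²) = 0.2563·√71/√0.93431 = 2.234.
df = n − 2 = 71.
One-sided p ≈ 0.0143, which is < 0.1, so reject H₀.
There is evidence of a linear association between fertilizer application rate and crop yield.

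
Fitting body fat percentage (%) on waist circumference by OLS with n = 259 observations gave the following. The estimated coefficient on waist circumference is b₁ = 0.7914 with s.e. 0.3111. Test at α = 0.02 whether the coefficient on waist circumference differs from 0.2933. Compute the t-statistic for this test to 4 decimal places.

t = 1.6011

H₀: β₁ = 0.2933 vs H₁: β₁ ≠ 0.2933.
t = (b₁ − β₁⁰)/SE = (0.7914 − 0.2933) / 0.3111 = 1.6011.
df = n − 2 = 259 − 2 = 257.
Two-sided p ≈ 0.1106, which is ≥ 0.02, so fail to reject H₀.
The data are consistent with a true slope of 0.2933 % per unit of waist circumference.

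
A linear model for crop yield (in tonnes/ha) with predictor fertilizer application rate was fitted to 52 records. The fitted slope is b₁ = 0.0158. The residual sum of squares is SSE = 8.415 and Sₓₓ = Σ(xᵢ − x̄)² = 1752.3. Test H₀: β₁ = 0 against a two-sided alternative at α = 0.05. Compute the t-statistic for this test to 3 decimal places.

MSE = SSE/(n − 2) = 8.415/50 = 0.1683.
SE(b₁) = √(MSE/Sₓₓ) = √(0.1683/1752.3) = 0.00980027.
t = 0.0158 / 0.00980027 = 1.612.
df = n − 2 = 50.
Two-sided p ≈ 0.1132, which is ≥ 0.05, so fail to reject H₀.
The data do not give significant evidence of an association between fertilizer application rate and crop yield.

t = 1.612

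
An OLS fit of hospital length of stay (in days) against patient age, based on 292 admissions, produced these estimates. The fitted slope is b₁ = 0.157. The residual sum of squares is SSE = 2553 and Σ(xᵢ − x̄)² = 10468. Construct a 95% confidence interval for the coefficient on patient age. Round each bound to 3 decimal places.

(0.100, 0.214)

MSE = SSE/(n − 2) = 2553/290 = 8.80345.
SE(b₁) = √(MSE/Sₓₓ) = √(8.80345/10468) = 0.0289998.
df = n − 2 = 290.
t* = t_{0.025, 290} = 1.968178.
Margin = t* × SE = 1.968178 × 0.0289998 = 0.05708.
CI: 0.157 ± 0.05708 → (0.100, 0.214).
With 95% confidence, each one-unit increase in patient age is associated with a change of between 0.100 and 0.214 days in hospital length of stay.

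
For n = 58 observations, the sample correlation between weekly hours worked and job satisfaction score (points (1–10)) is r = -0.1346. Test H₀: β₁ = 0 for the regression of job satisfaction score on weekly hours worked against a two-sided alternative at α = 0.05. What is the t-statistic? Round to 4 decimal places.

t = r·√(n − 2)/√(1 − r²) = -0.1346·√56/√0.981883 = -1.0165.
df = n − 2 = 56.
Two-sided p ≈ 0.3138, which is ≥ 0.05, so fail to reject H₀.
The data do not give significant evidence of a linear association between weekly hours worked and job satisfaction score.

t = -1.0165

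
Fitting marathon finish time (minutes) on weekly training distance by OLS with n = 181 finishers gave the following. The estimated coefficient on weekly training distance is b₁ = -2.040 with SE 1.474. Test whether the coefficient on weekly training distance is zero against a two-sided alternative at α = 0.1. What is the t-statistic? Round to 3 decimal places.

t = -1.384

H₀: β₁ = 0 vs H₁: β₁ ≠ 0.
t = (b₁ − β₁⁰)/SE = -2.040 / 1.474 = -1.384.
df = n − 2 = 181 − 2 = 179.
Two-sided p ≈ 0.1681, which is ≥ 0.1, so fail to reject H₀.
The data do not give significant evidence of an association between weekly training distance and marathon finish time.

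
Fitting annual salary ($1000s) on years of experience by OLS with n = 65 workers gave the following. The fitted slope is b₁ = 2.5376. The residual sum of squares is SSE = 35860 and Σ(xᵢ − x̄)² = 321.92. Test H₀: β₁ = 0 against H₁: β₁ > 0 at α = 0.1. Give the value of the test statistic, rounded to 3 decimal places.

MSE = SSE/(n − 2) = 35860/63 = 569.206.
SE(b₁) = √(MSE/Sₓₓ) = √(569.206/321.92) = 1.32972.
t = 2.5376 / 1.32972 = 1.908.
df = n − 2 = 63.
One-sided p ≈ 0.0305, which is < 0.1, so reject H₀.
There is evidence that the true slope on years of experience is positive.

t = 1.908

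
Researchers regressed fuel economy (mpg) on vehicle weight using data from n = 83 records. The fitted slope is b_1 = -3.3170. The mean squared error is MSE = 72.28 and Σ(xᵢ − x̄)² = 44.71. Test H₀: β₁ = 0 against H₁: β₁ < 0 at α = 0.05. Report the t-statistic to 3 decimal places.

t = -2.609

SE(b_1) = √(MSE/Sₓₓ) = √(72.28/44.71) = 1.27147.
t = -3.3170 / 1.27147 = -2.609.
df = n − 2 = 81.
One-sided p ≈ 0.0054, which is < 0.05, so reject H₀.
There is evidence that the true slope on vehicle weight is negative.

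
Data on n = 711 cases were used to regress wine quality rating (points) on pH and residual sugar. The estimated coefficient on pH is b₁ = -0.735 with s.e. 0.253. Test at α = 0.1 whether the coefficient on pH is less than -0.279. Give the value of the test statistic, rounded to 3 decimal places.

H₀: β₁ = -0.279 vs H₁: β₁ < -0.279.
t = (b₁ − β₁⁰)/SE = (-0.735 − (-0.279)) / 0.253 = -1.802.
df = n − k − 1 = 711 − 2 − 1 = 708.
One-sided p ≈ 0.0360, which is < 0.1, so reject H₀.
There is evidence that the true slope on pH is below -0.279 points per unit, holding the other predictors fixed.

t = -1.802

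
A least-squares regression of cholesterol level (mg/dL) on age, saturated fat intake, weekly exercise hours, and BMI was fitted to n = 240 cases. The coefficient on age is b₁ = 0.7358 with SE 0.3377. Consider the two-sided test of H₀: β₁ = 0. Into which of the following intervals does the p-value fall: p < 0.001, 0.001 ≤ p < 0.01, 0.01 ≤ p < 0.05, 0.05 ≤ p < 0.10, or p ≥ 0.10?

0.01 ≤ p < 0.05

t = 0.7358 / 0.3377 = 2.179.
df = n − k − 1 = 240 − 4 − 1 = 235.
Two-sided p = 2·P(T_{235} > |t|) ≈ 0.0303.
So 0.01 ≤ p < 0.05.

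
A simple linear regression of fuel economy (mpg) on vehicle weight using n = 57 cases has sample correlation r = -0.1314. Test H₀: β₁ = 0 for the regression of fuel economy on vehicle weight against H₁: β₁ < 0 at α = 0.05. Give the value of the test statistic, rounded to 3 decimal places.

t = -0.983

t = r·√(n − 2)/√(1 − r²) = -0.1314·√55/√0.982734 = -0.983.
df = n − 2 = 55.
One-sided p ≈ 0.1650, which is ≥ 0.05, so fail to reject H₀.
The data do not give significant evidence of a linear association between vehicle weight and fuel economy.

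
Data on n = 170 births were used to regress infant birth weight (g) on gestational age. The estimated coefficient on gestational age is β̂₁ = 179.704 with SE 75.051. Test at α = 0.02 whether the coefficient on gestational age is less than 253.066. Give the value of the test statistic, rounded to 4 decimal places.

H₀: β₁ = 253.066 vs H₁: β₁ < 253.066.
t = (β̂₁ − β₁⁰)/SE = (179.704 − 253.066) / 75.051 = -0.9775.
df = n − 2 = 170 − 2 = 168.
One-sided p ≈ 0.1649, which is ≥ 0.02, so fail to reject H₀.
The data do not give significant evidence that the true slope on gestational age is below 253.066 g per unit.

t = -0.9775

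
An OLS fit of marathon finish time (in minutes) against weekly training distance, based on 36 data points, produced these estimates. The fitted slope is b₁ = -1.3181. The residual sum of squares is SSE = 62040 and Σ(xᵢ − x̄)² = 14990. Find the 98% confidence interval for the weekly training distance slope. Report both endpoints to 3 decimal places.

MSE = SSE/(n − 2) = 62040/34 = 1824.71.
SE(b₁) = √(MSE/Sₓₓ) = √(1824.71/14990) = 0.348896.
df = n − 2 = 34.
t* = t_{0.01, 34} = 2.44115.
Margin = t* × SE = 2.44115 × 0.348896 = 0.85171.
CI: -1.3181 ± 0.85171 → (-2.170, -0.466).
With 98% confidence, each one-unit increase in weekly training distance is associated with a change of between -2.170 and -0.466 minutes in marathon finish time.

(-2.170, -0.466)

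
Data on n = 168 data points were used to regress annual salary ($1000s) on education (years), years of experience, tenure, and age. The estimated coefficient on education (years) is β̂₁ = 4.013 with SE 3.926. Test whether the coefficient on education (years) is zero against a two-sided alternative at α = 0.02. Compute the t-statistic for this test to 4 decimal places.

t = 1.0222

H₀: β₁ = 0 vs H₁: β₁ ≠ 0.
t = (β̂₁ − β₁⁰)/SE = 4.013 / 3.926 = 1.0222.
df = n − k − 1 = 168 − 4 − 1 = 163.
Two-sided p ≈ 0.3082, which is ≥ 0.02, so fail to reject H₀.
The data do not give significant evidence of an association between education (years) and annual salary, after adjusting for the other predictors.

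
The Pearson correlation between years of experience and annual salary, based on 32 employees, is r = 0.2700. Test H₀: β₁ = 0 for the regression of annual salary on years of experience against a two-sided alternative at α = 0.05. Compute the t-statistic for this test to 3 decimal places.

t = r·√(n − 2)/√(1 − r²) = 0.2700·√30/√0.9271 = 1.536.
df = n − 2 = 30.
Two-sided p ≈ 0.1350, which is ≥ 0.05, so fail to reject H₀.
The data do not give significant evidence of a linear association between years of experience and annual salary.

t = 1.536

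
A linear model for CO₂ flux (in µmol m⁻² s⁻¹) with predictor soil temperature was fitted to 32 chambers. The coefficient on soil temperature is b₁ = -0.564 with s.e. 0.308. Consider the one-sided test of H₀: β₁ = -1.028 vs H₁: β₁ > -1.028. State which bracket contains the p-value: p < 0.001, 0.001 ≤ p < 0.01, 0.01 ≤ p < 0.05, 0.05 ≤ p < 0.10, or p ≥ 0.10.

t = (-0.564 − (-1.028)) / 0.308 = 1.506.
df = n − 2 = 32 − 2 = 30.
One-sided p = P(T_{30} > t) ≈ 0.0712.
So 0.05 ≤ p < 0.10.

0.05 ≤ p < 0.10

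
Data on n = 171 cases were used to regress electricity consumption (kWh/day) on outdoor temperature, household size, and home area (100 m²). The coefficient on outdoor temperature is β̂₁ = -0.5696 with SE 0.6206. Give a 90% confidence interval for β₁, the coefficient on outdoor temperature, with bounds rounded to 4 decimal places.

df = n − k − 1 = 171 − 3 − 1 = 167.
t* = t_{0.05, 167} = 1.654029.
Margin = t* × SE = 1.654029 × 0.6206 = 1.026490.
CI: -0.5696 ± 1.026490 → (-1.5961, 0.4569).
With 90% confidence, each one-unit increase in outdoor temperature is associated with a change of between -1.5961 and 0.4569 kWh/day in electricity consumption, holding the other predictors fixed.

(-1.5961, 0.4569)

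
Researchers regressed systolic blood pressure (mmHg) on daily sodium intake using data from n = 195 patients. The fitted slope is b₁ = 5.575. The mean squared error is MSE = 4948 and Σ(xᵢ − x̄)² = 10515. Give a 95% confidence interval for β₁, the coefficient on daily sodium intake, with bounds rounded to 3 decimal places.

(4.222, 6.928)

SE(b₁) = √(MSE/Sₓₓ) = √(4948/10515) = 0.685978.
df = n − 2 = 193.
t* = t_{0.025, 193} = 1.972332.
Margin = t* × SE = 1.972332 × 0.685978 = 1.35298.
CI: 5.575 ± 1.35298 → (4.222, 6.928).
With 95% confidence, each one-unit increase in daily sodium intake is associated with a change of between 4.222 and 6.928 mmHg in systolic blood pressure.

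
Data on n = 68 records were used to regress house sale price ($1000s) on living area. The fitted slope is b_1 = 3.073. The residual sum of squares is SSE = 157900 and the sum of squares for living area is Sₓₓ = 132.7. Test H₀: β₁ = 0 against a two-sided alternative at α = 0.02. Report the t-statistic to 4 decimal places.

t = 0.7237

MSE = SSE/(n − 2) = 157900/66 = 2392.42.
SE(b_1) = √(MSE/Sₓₓ) = √(2392.42/132.7) = 4.24604.
t = 3.073 / 4.24604 = 0.7237.
df = n − 2 = 66.
Two-sided p ≈ 0.4718, which is ≥ 0.02, so fail to reject H₀.
The data do not give significant evidence of an association between living area and house sale price.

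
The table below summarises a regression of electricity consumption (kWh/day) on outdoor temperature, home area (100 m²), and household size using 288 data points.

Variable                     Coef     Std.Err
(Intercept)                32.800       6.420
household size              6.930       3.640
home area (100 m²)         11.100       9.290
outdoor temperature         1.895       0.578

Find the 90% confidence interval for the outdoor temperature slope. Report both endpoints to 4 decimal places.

Read off: b = 1.895, SE = 0.578 for outdoor temperature.
df = n − k − 1 = 288 − 3 − 1 = 284.
t* = t_{0.05, 284} = 1.650237.
Margin = t* × SE = 1.650237 × 0.578 = 0.953837.
CI: 1.895 ± 0.953837 → (0.9412, 2.8488).

(0.9412, 2.8488)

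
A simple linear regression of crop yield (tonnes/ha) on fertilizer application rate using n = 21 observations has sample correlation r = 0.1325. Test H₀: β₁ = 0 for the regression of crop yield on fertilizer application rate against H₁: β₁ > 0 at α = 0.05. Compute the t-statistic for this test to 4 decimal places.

t = r·√(n − 2)/√(1 − r²) = 0.1325·√19/√0.982444 = 0.5827.
df = n − 2 = 19.
One-sided p ≈ 0.2835, which is ≥ 0.05, so fail to reject H₀.
The data do not give significant evidence of a linear association between fertilizer application rate and crop yield.

t = 0.5827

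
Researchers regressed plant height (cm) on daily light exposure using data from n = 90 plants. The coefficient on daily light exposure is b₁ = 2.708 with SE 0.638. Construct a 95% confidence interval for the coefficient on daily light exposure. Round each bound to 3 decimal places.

(1.440, 3.976)

df = n − 2 = 90 − 2 = 88.
t* = t_{0.025, 88} = 1.98729.
Margin = t* × SE = 1.98729 × 0.638 = 1.26789.
CI: 2.708 ± 1.26789 → (1.440, 3.976).
With 95% confidence, each one-unit increase in daily light exposure is associated with a change of between 1.440 and 3.976 cm in plant height.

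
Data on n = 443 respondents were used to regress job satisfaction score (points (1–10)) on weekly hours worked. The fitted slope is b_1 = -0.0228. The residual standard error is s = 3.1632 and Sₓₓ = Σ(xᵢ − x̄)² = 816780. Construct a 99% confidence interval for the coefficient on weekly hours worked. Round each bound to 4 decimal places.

(-0.0319, -0.0137)

SE(b_1) = s/√Sₓₓ = 3.1632/√816780 = 0.00350005.
df = n − 2 = 441.
t* = t_{0.005, 441} = 2.587024.
Margin = t* × SE = 2.587024 × 0.00350005 = 0.009055.
CI: -0.0228 ± 0.009055 → (-0.0319, -0.0137).
With 99% confidence, each one-unit increase in weekly hours worked is associated with a change of between -0.0319 and -0.0137 points (1–10) in job satisfaction score.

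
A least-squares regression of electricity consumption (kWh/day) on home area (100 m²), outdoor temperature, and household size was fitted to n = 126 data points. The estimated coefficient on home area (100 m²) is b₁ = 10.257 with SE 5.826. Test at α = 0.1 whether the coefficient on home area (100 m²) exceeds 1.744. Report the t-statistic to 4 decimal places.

H₀: β₁ = 1.744 vs H₁: β₁ > 1.744.
t = (b₁ − β₁⁰)/SE = (10.257 − 1.744) / 5.826 = 1.4612.
df = n − k − 1 = 126 − 3 − 1 = 122.
One-sided p ≈ 0.0733, which is < 0.1, so reject H₀.
There is evidence that the true slope on home area (100 m²) exceeds 1.744 kWh/day per unit, holding the other predictors fixed.

t = 1.4612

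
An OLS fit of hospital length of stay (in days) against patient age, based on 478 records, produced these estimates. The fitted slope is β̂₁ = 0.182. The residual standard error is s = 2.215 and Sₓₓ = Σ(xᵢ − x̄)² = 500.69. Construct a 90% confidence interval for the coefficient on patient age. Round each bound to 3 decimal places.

(0.019, 0.345)

SE(β̂₁) = s/√Sₓₓ = 2.215/√500.69 = 0.0989895.
df = n − 2 = 476.
t* = t_{0.05, 476} = 1.648061.
Margin = t* × SE = 1.648061 × 0.0989895 = 0.16314.
CI: 0.182 ± 0.16314 → (0.019, 0.345).
With 90% confidence, each one-unit increase in patient age is associated with a change of between 0.019 and 0.345 days in hospital length of stay.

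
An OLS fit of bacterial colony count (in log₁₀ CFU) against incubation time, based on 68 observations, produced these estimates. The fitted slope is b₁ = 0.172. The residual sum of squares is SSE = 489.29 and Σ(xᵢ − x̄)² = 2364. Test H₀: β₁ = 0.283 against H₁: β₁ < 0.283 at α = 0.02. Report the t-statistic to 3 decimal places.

MSE = SSE/(n − 2) = 489.29/66 = 7.41348.
SE(b₁) = √(MSE/Sₓₓ) = √(7.41348/2364) = 0.0559999.
t = (0.172 − 0.283) / 0.0559999 = -1.982.
df = n − 2 = 66.
One-sided p ≈ 0.0258, which is ≥ 0.02, so fail to reject H₀.
The data do not give significant evidence that the true slope on incubation time is below 0.283 log₁₀ CFU per unit.

t = -1.982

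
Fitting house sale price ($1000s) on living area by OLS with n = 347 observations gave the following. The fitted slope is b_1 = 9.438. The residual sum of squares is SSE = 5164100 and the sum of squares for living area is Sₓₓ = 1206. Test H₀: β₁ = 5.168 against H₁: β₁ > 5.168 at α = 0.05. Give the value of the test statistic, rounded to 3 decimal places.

t = 1.212

MSE = SSE/(n − 2) = 5164100/345 = 14968.4.
SE(b_1) = √(MSE/Sₓₓ) = √(14968.4/1206) = 3.52301.
t = (9.438 − 5.168) / 3.52301 = 1.212.
df = n − 2 = 345.
One-sided p ≈ 0.1132, which is ≥ 0.05, so fail to reject H₀.
The data do not give significant evidence that the true slope on living area exceeds 5.168 $1000s per unit.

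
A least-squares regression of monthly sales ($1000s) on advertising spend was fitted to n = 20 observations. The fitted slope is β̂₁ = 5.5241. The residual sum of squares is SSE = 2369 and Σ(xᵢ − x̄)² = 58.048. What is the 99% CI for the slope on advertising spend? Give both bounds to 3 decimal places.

MSE = SSE/(n − 2) = 2369/18 = 131.611.
SE(β̂₁) = √(MSE/Sₓₓ) = √(131.611/58.048) = 1.50575.
df = n − 2 = 18.
t* = t_{0.005, 18} = 2.87844.
Margin = t* × SE = 2.87844 × 1.50575 = 4.33421.
CI: 5.5241 ± 4.33421 → (1.190, 9.858).
With 99% confidence, each one-unit increase in advertising spend is associated with a change of between 1.190 and 9.858 $1000s in monthly sales.

(1.190, 9.858)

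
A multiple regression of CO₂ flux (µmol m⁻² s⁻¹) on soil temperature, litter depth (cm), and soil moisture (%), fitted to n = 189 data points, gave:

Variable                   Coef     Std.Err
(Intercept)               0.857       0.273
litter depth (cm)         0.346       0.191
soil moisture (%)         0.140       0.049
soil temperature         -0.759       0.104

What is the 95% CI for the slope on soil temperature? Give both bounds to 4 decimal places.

Read off: b = -0.759, SE = 0.104 for soil temperature.
df = n − k − 1 = 189 − 3 − 1 = 185.
t* = t_{0.025, 185} = 1.97287.
Margin = t* × SE = 1.97287 × 0.104 = 0.205178.
CI: -0.759 ± 0.205178 → (-0.9642, -0.5538).

(-0.9642, -0.5538)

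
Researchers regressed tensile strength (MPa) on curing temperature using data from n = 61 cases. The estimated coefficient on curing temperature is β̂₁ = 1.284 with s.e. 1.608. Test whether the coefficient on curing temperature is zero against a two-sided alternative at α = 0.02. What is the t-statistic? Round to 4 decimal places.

H₀: β₁ = 0 vs H₁: β₁ ≠ 0.
t = (β̂₁ − β₁⁰)/SE = 1.284 / 1.608 = 0.7985.
df = n − 2 = 61 − 2 = 59.
Two-sided p ≈ 0.4278, which is ≥ 0.02, so fail to reject H₀.
The data do not give significant evidence of an association between curing temperature and tensile strength.

t = 0.7985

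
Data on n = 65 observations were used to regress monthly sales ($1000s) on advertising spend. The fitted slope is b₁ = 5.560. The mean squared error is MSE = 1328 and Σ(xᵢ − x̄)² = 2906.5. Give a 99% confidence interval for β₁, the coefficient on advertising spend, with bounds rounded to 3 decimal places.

SE(b₁) = √(MSE/Sₓₓ) = √(1328/2906.5) = 0.675949.
df = n − 2 = 63.
t* = t_{0.005, 63} = 2.656145.
Margin = t* × SE = 2.656145 × 0.675949 = 1.79542.
CI: 5.560 ± 1.79542 → (3.765, 7.355).
With 99% confidence, each one-unit increase in advertising spend is associated with a change of between 3.765 and 7.355 $1000s in monthly sales.

(3.765, 7.355)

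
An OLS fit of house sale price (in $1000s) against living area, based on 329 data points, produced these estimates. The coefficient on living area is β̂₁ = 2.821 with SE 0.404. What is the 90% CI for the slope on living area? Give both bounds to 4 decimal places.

(2.1546, 3.4874)

df = n − 2 = 329 − 2 = 327.
t* = t_{0.05, 327} = 1.649527.
Margin = t* × SE = 1.649527 × 0.404 = 0.666409.
CI: 2.821 ± 0.666409 → (2.1546, 3.4874).
With 90% confidence, each one-unit increase in living area is associated with a change of between 2.1546 and 3.4874 $1000s in house sale price.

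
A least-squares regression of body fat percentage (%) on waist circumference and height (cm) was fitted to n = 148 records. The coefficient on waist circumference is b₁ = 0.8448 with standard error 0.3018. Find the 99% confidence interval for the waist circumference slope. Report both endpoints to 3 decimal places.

df = n − k − 1 = 148 − 2 − 1 = 145.
t* = t_{0.005, 145} = 2.610161.
Margin = t* × SE = 2.610161 × 0.3018 = 0.78775.
CI: 0.8448 ± 0.78775 → (0.057, 1.633).
With 99% confidence, each one-unit increase in waist circumference is associated with a change of between 0.057 and 1.633 % in body fat percentage, holding the other predictors fixed.

(0.057, 1.633)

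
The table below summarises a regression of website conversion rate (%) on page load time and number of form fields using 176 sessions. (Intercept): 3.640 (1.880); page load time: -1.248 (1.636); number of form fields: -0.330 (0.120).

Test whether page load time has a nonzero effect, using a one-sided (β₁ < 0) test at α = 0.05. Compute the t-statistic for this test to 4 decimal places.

Read off: b = -1.248, SE = 1.636 for page load time.
H₀: β₁ = 0 vs H₁: β₁ < 0.
t = -1.248 / 1.636 = -0.7628.
df = n − k − 1 = 176 − 2 − 1 = 173.
One-sided p ≈ 0.2233, which is ≥ 0.05, so fail to reject H₀.
The data do not give significant evidence that the true slope on page load time is negative, holding the other predictors fixed.

t = -0.7628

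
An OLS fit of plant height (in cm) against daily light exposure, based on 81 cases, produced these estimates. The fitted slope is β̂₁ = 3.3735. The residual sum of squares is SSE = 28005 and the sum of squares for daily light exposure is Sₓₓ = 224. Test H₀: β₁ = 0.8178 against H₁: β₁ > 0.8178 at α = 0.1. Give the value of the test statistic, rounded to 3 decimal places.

MSE = SSE/(n − 2) = 28005/79 = 354.494.
SE(β̂₁) = √(MSE/Sₓₓ) = √(354.494/224) = 1.258.
t = (3.3735 − 0.8178) / 1.258 = 2.032.
df = n − 2 = 79.
One-sided p ≈ 0.0228, which is < 0.1, so reject H₀.
There is evidence that the true slope on daily light exposure exceeds 0.8178 cm per unit.

t = 2.032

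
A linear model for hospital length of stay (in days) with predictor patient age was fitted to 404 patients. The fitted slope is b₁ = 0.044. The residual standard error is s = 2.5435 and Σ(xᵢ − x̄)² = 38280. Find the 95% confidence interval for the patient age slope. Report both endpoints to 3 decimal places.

(0.018, 0.070)

SE(b₁) = s/√Sₓₓ = 2.5435/√38280 = 0.0130001.
df = n − 2 = 402.
t* = t_{0.025, 402} = 1.965883.
Margin = t* × SE = 1.965883 × 0.0130001 = 0.02556.
CI: 0.044 ± 0.02556 → (0.018, 0.070).
With 95% confidence, each one-unit increase in patient age is associated with a change of between 0.018 and 0.070 days in hospital length of stay.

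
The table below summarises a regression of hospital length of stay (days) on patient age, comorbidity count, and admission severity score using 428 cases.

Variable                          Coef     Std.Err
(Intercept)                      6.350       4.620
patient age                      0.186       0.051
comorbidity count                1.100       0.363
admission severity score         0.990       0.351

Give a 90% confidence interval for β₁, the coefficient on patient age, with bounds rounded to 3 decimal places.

(0.102, 0.270)

Read off: b = 0.186, SE = 0.051 for patient age.
df = n − k − 1 = 428 − 3 − 1 = 424.
t* = t_{0.05, 424} = 1.648455.
Margin = t* × SE = 1.648455 × 0.051 = 0.08407.
CI: 0.186 ± 0.08407 → (0.102, 0.270).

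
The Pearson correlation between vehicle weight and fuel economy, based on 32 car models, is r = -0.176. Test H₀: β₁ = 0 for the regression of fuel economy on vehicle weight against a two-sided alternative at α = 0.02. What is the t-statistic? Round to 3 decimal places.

t = r·√(n − 2)/√(1 − r²) = -0.176·√30/√0.969024 = -0.979.
df = n − 2 = 30.
Two-sided p ≈ 0.3353, which is ≥ 0.02, so fail to reject H₀.
The data do not give significant evidence of a linear association between vehicle weight and fuel economy.

t = -0.979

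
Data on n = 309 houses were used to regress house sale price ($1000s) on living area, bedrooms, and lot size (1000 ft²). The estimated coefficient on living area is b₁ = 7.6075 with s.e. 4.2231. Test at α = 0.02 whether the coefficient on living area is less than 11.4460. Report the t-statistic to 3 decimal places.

H₀: β₁ = 11.4460 vs H₁: β₁ < 11.4460.
t = (b₁ − β₁⁰)/SE = (7.6075 − 11.4460) / 4.2231 = -0.909.
df = n − k − 1 = 309 − 3 − 1 = 305.
One-sided p ≈ 0.1821, which is ≥ 0.02, so fail to reject H₀.
The data do not give significant evidence that the true slope on living area is below 11.4460 $1000s per unit, holding the other predictors fixed.

t = -0.909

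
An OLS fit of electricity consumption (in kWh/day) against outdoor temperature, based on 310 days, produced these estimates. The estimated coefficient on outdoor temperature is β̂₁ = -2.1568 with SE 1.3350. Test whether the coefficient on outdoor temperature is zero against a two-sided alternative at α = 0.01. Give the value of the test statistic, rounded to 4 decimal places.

t = -1.6156

H₀: β₁ = 0 vs H₁: β₁ ≠ 0.
t = (β̂₁ − β₁⁰)/SE = -2.1568 / 1.3350 = -1.6156.
df = n − 2 = 310 − 2 = 308.
Two-sided p ≈ 0.1072, which is ≥ 0.01, so fail to reject H₀.
The data do not give significant evidence of an association between outdoor temperature and electricity consumption.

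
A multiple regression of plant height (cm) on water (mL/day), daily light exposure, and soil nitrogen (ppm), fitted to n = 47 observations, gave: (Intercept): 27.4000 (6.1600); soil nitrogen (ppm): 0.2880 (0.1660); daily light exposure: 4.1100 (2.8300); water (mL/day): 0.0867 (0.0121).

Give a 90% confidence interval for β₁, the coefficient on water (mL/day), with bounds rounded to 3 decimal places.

Read off: b = 0.0867, SE = 0.0121 for water (mL/day).
df = n − k − 1 = 47 − 3 − 1 = 43.
t* = t_{0.05, 43} = 1.681071.
Margin = t* × SE = 1.681071 × 0.0121 = 0.02034.
CI: 0.0867 ± 0.02034 → (0.066, 0.107).

(0.066, 0.107)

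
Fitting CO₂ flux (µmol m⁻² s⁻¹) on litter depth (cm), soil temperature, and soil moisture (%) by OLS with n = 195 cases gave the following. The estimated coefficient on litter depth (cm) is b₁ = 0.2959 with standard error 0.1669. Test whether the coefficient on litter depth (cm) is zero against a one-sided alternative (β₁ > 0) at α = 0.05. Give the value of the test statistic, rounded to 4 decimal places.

t = 1.7729

H₀: β₁ = 0 vs H₁: β₁ > 0.
t = (b₁ − β₁⁰)/SE = 0.2959 / 0.1669 = 1.7729.
df = n − k − 1 = 195 − 3 − 1 = 191.
One-sided p ≈ 0.0389, which is < 0.05, so reject H₀.
There is evidence that the true slope on litter depth (cm) is positive, holding the other predictors fixed.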